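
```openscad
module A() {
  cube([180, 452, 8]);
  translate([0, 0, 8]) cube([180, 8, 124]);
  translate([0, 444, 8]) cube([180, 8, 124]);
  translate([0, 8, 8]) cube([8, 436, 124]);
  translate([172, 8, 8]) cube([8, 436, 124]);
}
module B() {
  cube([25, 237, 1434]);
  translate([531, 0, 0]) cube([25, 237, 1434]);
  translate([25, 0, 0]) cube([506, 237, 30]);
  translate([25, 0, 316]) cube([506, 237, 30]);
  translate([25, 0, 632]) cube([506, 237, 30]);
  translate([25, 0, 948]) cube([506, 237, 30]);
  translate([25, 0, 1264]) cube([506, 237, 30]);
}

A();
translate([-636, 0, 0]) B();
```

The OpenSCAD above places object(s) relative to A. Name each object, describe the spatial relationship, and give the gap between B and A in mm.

The bookshelf's nearest face is 80 mm from the open box's −x face.

A is an open box. B is a bookshelf. The bookshelf is on the floor beside the open box on its −x side. The gap between the bookshelf and the open box is 80 mm.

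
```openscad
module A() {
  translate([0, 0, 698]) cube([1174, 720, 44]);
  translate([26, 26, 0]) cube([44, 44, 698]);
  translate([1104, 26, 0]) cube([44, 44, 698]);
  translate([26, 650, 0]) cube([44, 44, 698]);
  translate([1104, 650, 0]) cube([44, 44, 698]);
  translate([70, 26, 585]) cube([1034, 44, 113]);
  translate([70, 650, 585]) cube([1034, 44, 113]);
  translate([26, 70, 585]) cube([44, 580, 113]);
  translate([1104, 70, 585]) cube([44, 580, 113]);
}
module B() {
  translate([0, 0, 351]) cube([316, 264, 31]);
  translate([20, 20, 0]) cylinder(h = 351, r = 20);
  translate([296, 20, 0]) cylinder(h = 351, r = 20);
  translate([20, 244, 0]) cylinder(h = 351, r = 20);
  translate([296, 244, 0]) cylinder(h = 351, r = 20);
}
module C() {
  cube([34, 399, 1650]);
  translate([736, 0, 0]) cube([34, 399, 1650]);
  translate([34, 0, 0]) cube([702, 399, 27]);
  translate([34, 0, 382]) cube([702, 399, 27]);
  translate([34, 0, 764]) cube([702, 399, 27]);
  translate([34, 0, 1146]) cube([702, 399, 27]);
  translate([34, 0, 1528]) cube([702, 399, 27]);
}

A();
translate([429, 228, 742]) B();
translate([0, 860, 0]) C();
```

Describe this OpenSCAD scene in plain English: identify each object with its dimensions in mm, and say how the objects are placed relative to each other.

A is a rectangular dining table. The top is 1174×720×44 mm with its upper surface at z = 742 mm. It stands on four 44×44 mm square legs, each inset 26 mm from the nearest pair of top edges, running from the floor to the underside of the top. Four apron rails, 44 mm thick and 113 mm tall, run between adjacent legs with their top edges flush with the underside of the top and their outer faces flush with the legs' outer faces.

B is a simple wooden stool: a rectangular seat 316 mm (x) by 264 mm (y), 31 mm thick, top face at z = 382 mm, on four round legs, each 40 mm in diameter. The legs rest on z = 0, each leg's axis is inset half a diameter from the nearest pair of seat edges (so the leg's bounding box is flush with the corner).

C is a bookshelf 770 mm wide overall, 399 mm deep and 1650 mm tall. The two sides are 34 mm thick vertical panels. 5 horizontal shelves of 27 mm thickness span between the inner faces of the sides; the lowest shelf sits on the floor and shelves are stacked with a clear vertical gap of 355 mm between each pair.

The stool is on top of the table, centred. The bookshelf is on the floor beside the table on its +y side.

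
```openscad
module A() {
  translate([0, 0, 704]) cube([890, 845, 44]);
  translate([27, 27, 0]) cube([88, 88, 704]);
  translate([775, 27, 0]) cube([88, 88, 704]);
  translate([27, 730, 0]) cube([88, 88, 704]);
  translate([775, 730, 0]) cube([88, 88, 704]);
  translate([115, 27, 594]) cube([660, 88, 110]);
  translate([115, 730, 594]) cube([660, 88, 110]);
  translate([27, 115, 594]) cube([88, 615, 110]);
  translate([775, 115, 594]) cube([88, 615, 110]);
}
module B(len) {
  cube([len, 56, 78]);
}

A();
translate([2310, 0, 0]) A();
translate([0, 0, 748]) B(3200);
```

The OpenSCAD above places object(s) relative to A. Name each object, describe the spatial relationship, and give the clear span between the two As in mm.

A is a table. B is a beam. A beam spans the tops of two tables. The clear span between the two tables is 1420 mm.

Second table starts at x = 2310; first ends at x = 890; clear span = 2310 − 890 = 1420 mm.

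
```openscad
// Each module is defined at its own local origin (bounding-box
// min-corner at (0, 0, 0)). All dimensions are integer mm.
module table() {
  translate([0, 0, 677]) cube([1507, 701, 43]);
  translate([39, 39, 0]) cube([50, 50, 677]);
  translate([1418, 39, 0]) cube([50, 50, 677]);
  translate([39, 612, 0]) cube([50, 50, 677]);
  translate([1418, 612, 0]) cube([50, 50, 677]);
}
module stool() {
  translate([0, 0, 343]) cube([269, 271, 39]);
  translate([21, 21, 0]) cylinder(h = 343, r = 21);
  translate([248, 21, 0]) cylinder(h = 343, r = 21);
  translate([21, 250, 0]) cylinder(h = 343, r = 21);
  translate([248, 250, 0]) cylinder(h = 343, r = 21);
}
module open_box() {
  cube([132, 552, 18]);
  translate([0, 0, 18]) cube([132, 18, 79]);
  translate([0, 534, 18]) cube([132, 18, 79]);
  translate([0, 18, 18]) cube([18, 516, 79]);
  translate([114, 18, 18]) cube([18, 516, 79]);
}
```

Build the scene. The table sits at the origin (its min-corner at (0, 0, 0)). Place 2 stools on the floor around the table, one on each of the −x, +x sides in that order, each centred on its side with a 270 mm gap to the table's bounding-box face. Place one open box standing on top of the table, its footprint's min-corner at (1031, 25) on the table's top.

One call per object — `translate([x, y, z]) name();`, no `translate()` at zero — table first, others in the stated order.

table();
translate([-539, 215, 0]) stool();
translate([1777, 215, 0]) stool();
translate([1031, 25, 720]) open_box();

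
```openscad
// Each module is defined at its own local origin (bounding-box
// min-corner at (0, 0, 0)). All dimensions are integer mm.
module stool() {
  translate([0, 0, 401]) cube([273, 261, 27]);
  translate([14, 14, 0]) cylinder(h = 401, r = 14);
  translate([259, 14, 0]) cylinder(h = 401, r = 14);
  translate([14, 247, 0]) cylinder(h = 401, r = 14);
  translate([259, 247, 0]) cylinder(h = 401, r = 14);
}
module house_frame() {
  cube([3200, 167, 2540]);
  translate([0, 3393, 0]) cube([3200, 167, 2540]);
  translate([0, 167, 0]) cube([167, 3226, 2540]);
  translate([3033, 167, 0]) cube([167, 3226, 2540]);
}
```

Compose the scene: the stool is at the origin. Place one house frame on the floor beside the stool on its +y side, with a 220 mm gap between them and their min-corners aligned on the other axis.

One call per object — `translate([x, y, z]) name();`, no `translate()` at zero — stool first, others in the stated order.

stool();
translate([0, 481, 0]) house_frame();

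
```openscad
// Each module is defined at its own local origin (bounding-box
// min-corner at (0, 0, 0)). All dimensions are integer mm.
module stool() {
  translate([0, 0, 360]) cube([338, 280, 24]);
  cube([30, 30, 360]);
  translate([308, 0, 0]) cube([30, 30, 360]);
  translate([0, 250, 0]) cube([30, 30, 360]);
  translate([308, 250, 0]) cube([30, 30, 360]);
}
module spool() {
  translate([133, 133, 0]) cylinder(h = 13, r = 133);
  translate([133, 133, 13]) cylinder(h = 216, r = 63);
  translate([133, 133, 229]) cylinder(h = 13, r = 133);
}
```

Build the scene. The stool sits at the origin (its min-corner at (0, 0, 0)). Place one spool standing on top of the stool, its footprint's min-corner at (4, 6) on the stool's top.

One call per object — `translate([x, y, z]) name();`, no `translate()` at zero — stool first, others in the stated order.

stool();
translate([4, 6, 384]) spool();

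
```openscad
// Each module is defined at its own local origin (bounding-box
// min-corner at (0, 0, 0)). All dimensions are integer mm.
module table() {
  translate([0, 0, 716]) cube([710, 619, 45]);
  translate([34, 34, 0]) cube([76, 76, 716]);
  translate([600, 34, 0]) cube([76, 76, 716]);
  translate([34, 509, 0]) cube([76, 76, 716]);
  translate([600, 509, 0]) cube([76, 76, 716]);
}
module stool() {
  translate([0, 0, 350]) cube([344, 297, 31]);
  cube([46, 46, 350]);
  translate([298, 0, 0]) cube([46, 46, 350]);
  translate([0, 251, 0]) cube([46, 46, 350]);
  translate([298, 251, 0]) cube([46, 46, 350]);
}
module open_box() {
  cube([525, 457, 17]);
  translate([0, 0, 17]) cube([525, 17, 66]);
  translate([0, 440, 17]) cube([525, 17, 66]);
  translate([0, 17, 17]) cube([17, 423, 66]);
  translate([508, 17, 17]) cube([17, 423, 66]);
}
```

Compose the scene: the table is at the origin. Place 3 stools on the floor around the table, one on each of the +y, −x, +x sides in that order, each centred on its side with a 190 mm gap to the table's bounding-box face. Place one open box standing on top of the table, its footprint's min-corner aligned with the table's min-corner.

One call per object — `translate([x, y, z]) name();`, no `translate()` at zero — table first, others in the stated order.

table();
translate([183, 809, 0]) stool();
translate([-534, 161, 0]) stool();
translate([900, 161, 0]) stool();
translate([0, 0, 761]) open_box();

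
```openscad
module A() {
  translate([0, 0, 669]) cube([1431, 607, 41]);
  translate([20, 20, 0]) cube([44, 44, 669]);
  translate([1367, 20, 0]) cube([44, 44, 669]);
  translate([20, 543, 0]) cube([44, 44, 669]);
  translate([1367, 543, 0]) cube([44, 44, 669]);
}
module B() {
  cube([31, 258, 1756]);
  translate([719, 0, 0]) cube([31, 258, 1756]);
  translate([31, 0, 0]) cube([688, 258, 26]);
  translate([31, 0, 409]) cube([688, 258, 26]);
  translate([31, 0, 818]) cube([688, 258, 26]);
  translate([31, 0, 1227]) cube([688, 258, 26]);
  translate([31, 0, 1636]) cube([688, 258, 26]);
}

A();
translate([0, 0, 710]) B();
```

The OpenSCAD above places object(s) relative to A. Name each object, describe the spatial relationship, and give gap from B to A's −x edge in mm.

A is a table. B is a bookshelf. The bookshelf is on top of the table. The gap from the bookshelf to the table's −x edge is 0 mm.

The bookshelf's min-x is at 0; the table's min-x is 0; gap = 0 mm.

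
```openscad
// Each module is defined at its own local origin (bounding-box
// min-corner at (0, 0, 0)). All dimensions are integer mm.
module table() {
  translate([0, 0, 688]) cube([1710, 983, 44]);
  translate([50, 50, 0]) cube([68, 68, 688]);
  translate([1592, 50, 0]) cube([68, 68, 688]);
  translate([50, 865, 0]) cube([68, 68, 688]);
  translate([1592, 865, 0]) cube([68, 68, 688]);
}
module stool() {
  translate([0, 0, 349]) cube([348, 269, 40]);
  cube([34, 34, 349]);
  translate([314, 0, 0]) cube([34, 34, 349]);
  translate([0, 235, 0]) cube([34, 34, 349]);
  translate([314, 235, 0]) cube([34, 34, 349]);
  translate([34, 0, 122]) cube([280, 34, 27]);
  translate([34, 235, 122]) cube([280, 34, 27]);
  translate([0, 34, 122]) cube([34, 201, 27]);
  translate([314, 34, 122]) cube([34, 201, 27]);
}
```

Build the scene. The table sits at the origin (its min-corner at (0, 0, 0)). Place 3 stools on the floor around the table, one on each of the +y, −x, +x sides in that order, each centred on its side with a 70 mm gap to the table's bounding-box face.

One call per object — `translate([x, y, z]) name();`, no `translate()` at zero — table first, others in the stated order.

table();
translate([681, 1053, 0]) stool();
translate([-418, 357, 0]) stool();
translate([1780, 357, 0]) stool();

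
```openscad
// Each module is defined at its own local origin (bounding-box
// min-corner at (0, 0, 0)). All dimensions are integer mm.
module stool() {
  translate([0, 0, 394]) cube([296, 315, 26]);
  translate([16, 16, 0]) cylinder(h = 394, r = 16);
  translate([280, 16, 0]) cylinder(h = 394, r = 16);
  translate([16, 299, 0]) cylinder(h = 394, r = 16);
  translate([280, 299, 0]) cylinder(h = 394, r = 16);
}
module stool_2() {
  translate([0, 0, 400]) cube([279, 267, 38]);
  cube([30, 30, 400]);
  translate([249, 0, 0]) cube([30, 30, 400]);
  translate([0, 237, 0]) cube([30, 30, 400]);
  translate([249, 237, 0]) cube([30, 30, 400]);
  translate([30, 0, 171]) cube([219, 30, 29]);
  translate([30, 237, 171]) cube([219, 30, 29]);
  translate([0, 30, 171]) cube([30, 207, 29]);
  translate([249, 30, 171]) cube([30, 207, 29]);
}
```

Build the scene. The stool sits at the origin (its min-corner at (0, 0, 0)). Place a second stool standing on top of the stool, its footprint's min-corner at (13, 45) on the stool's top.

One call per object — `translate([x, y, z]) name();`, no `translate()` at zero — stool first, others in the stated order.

stool();
translate([13, 45, 420]) stool_2();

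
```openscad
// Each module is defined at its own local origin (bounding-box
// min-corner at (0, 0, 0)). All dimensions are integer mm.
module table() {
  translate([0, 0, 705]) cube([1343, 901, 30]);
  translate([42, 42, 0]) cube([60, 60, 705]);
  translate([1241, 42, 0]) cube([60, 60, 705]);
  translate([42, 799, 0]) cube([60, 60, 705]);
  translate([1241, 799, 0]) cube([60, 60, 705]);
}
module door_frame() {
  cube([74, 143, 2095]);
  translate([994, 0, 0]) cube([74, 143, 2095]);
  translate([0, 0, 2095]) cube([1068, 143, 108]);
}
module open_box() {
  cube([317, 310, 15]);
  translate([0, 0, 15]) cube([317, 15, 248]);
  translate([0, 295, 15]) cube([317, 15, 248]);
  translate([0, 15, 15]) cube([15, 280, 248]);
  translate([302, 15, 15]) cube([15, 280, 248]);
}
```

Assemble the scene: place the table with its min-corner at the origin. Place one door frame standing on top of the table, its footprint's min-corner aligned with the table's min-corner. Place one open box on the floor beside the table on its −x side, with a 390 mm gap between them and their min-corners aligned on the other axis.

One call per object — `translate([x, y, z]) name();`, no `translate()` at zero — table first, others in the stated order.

table();
translate([0, 0, 735]) door_frame();
translate([-707, 0, 0]) open_box();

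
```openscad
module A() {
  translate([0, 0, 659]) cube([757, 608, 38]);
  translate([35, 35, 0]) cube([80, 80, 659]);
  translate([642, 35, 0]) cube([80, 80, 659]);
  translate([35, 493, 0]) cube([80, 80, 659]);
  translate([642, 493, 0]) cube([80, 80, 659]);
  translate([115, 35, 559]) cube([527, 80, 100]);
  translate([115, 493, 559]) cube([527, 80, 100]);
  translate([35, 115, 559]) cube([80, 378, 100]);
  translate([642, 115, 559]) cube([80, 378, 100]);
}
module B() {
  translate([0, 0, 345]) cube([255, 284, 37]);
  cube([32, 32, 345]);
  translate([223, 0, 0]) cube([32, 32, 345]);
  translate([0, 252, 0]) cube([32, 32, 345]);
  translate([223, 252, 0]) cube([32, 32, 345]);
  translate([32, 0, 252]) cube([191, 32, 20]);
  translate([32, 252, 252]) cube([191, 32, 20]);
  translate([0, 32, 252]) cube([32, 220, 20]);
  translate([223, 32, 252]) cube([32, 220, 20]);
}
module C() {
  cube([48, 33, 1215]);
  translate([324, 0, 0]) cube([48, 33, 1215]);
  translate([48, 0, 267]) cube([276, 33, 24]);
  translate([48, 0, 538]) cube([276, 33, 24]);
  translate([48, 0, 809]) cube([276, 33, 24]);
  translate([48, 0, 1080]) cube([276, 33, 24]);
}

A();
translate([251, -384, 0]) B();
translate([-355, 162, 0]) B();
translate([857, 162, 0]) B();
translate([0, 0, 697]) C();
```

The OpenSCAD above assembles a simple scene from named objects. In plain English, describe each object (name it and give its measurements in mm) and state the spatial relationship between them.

A is a rectangular dining table. The top is 757×608×38 mm with its upper surface at z = 697 mm. It stands on four 80×80 mm square legs, each inset 35 mm from the nearest pair of top edges, running from the floor to the underside of the top. Four apron rails, 80 mm thick and 100 mm tall, run between adjacent legs with their top edges flush with the underside of the top and their outer faces flush with the legs' outer faces.

B is a simple wooden stool: a rectangular seat 255 mm (x) by 284 mm (y), 37 mm thick, top face at z = 382 mm, on four square legs, each 32×32 mm in cross-section. The legs rest on z = 0, each flush with a corner of the seat. Four stretchers, 32 mm wide and 20 mm tall, connect adjacent legs with their undersides at z = 252 mm, each running between the inner faces of the legs it joins and aligned with the legs' outer faces on the other axis.

C is a straight ladder. Two 48×33 mm vertical rails, 1215 mm tall, stand 372 mm apart (outside-to-outside) with their front faces coplanar on the −y side. 4 rungs, each 33 mm deep and 24 mm tall, span between the inner faces of the rails, front faces flush with the rails. The lowest rung's underside is at z = 267 mm and rungs are spaced 271 mm apart (underside to underside).

Three stools sit around the table at the −y, −x, +x sides. The ladder is on top of the table.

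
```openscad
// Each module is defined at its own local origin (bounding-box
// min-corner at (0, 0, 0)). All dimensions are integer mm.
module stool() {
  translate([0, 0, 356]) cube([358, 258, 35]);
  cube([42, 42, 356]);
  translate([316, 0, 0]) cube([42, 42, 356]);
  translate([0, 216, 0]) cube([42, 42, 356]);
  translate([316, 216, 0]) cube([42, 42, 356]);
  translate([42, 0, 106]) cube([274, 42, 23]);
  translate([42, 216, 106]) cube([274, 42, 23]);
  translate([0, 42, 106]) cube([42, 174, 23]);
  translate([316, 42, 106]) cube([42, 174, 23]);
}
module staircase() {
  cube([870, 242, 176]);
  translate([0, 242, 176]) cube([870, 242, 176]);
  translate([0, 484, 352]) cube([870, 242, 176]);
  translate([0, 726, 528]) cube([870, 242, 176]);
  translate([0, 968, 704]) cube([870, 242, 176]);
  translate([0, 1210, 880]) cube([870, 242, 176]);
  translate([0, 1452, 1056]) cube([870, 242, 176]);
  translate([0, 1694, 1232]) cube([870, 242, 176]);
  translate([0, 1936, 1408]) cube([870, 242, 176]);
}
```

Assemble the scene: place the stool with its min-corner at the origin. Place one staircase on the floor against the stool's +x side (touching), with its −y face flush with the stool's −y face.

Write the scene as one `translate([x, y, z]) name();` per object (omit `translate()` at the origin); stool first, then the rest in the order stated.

stool();
translate([358, 0, 0]) staircase();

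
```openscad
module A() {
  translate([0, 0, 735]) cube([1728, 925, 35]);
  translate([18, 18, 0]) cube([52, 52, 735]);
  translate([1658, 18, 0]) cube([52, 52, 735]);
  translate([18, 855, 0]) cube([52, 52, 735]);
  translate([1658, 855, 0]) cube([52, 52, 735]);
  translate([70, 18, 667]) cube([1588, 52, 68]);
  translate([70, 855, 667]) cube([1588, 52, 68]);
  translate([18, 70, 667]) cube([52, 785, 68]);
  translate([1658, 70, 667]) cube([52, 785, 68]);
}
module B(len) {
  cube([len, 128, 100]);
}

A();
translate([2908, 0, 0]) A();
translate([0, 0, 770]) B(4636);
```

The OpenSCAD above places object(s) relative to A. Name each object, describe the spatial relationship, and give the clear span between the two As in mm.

Second table starts at x = 2908; first ends at x = 1728; clear span = 2908 − 1728 = 1180 mm.

A is a table. B is a beam. A beam spans the tops of two tables. The clear span between the two tables is 1180 mm.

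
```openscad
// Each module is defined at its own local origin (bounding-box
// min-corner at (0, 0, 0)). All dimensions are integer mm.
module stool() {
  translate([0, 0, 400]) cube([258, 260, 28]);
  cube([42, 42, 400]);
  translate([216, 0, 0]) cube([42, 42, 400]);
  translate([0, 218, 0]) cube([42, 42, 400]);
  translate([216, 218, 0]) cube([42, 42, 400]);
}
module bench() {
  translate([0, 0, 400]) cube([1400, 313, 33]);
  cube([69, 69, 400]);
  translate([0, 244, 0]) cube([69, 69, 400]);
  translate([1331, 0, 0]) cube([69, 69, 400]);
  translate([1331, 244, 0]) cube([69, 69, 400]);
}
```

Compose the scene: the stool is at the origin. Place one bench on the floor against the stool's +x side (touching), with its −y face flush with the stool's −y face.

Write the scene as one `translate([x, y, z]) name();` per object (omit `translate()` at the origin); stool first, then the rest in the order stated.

stool();
translate([258, 0, 0]) bench();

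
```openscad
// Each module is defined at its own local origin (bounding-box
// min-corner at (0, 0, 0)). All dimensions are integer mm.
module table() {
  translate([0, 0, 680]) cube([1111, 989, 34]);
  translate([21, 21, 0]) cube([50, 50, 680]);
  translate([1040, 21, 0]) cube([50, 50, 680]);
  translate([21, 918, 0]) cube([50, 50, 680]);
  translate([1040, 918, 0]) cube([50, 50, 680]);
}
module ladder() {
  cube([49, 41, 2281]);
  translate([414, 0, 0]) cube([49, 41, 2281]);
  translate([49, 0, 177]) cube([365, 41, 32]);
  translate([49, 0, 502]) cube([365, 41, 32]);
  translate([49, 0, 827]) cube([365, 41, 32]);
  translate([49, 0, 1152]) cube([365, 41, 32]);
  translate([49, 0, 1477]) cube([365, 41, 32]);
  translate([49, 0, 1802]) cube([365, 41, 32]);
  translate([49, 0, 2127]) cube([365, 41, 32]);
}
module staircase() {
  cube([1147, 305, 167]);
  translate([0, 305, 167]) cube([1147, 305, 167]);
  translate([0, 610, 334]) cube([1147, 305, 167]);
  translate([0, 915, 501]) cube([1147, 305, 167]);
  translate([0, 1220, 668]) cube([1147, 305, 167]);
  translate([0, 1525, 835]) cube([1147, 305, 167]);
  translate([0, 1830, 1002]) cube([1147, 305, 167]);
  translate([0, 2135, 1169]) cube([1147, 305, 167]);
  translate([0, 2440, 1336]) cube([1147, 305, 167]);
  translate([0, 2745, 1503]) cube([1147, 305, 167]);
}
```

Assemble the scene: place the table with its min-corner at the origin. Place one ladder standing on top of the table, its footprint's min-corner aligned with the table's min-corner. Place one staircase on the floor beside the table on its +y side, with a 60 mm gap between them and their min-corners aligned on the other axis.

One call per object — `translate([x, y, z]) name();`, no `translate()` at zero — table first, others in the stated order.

table();
translate([0, 0, 714]) ladder();
translate([0, 1049, 0]) staircase();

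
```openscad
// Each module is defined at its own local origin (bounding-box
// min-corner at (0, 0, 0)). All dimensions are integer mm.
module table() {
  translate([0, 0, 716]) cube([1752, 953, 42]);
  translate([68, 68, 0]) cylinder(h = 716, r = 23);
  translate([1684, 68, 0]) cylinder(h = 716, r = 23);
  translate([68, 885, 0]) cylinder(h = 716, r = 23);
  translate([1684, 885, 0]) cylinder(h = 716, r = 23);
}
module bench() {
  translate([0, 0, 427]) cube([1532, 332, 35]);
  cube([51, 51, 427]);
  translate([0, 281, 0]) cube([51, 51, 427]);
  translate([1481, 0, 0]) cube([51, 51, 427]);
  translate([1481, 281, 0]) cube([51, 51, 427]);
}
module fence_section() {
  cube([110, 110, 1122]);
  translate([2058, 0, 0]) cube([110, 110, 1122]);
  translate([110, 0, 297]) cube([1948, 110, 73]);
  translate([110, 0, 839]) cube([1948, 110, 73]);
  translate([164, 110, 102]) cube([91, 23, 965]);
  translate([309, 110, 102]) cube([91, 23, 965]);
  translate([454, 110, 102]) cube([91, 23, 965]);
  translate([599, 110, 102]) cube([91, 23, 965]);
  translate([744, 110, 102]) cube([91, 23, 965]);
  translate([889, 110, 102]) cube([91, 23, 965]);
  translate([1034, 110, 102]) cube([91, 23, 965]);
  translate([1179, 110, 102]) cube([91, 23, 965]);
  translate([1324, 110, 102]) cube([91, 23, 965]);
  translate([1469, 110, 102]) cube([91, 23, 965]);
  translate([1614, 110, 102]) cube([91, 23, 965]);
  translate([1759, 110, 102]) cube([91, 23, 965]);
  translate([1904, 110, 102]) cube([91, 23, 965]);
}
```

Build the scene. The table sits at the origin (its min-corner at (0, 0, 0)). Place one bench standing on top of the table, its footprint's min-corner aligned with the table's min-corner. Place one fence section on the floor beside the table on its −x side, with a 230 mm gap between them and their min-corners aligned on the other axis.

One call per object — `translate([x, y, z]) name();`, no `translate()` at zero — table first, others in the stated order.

table();
translate([0, 0, 758]) bench();
translate([-2398, 0, 0]) fence_section();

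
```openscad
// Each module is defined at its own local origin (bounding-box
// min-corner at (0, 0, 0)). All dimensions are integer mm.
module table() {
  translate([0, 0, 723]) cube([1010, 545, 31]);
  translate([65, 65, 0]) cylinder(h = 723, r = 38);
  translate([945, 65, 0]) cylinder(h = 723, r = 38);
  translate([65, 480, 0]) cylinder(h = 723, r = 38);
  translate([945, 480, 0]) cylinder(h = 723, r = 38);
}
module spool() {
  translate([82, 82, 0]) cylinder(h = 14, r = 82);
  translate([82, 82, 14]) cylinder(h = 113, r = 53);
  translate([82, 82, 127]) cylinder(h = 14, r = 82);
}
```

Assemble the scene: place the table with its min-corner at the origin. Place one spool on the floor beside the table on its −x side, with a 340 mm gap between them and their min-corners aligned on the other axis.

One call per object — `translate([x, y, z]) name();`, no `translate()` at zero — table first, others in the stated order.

table();
translate([-504, 0, 0]) spool();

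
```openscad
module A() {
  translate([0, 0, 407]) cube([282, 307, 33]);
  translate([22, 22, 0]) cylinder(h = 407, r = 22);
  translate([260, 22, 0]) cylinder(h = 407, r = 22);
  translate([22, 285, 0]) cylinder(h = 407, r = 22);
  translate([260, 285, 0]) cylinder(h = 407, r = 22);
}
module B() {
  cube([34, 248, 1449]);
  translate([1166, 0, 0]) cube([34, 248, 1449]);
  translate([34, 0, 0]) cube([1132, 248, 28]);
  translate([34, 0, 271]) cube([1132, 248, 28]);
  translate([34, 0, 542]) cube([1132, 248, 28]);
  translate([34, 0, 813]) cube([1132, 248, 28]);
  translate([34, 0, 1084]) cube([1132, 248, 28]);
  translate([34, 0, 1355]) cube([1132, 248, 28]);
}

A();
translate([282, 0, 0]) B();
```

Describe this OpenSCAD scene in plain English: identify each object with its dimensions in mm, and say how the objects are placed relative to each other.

A is a four-legged stool. The seat is 282×307 mm, 33 mm thick, top at z = 440 mm. It stands on four round legs, each 44 mm in diameter, from z = 0 to the seat underside, each leg's axis is inset half a diameter from the nearest pair of seat edges (so the leg's bounding box is flush with the corner).

B is a bookshelf 1200 mm wide overall, 248 mm deep and 1449 mm tall. The two sides are 34 mm thick vertical panels. 6 horizontal shelves of 28 mm thickness span between the inner faces of the sides; the lowest shelf sits on the floor and shelves are stacked with a clear vertical gap of 243 mm between each pair.

The bookshelf is against the stool's +x side, with their −y faces flush.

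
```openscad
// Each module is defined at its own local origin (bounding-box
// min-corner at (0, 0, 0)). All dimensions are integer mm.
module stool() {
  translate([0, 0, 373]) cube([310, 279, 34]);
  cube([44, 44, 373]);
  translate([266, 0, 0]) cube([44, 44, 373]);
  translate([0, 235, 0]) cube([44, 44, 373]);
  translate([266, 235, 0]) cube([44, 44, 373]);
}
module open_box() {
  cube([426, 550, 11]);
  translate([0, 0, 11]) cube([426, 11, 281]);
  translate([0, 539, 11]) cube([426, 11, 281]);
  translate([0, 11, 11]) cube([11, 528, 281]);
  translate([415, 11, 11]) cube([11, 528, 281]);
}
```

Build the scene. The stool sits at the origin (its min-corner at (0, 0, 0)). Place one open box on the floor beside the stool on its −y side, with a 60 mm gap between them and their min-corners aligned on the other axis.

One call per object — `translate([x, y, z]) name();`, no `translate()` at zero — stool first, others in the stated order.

stool();
translate([0, -610, 0]) open_box();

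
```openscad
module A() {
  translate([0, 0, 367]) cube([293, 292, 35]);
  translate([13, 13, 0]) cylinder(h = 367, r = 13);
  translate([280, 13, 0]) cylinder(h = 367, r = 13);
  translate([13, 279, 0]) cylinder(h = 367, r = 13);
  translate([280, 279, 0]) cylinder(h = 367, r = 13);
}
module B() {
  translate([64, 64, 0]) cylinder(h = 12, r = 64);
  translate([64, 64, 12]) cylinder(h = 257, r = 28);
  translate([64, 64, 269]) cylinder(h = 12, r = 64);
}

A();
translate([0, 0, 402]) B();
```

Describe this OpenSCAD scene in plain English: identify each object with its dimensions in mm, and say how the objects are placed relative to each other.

A is a four-legged stool. The seat is 293×292 mm, 35 mm thick, top at z = 402 mm. It stands on four round legs, each 26 mm in diameter, from z = 0 to the seat underside, each leg's axis is inset half a diameter from the nearest pair of seat edges (so the leg's bounding box is flush with the corner).

B is a spool: two coaxial disc flanges of radius 64 mm and thickness 12 mm, joined by a core cylinder of radius 28 mm and height 257 mm. The lower flange rests on z = 0 and the three cylinders share a vertical axis.

The spool is on top of the stool.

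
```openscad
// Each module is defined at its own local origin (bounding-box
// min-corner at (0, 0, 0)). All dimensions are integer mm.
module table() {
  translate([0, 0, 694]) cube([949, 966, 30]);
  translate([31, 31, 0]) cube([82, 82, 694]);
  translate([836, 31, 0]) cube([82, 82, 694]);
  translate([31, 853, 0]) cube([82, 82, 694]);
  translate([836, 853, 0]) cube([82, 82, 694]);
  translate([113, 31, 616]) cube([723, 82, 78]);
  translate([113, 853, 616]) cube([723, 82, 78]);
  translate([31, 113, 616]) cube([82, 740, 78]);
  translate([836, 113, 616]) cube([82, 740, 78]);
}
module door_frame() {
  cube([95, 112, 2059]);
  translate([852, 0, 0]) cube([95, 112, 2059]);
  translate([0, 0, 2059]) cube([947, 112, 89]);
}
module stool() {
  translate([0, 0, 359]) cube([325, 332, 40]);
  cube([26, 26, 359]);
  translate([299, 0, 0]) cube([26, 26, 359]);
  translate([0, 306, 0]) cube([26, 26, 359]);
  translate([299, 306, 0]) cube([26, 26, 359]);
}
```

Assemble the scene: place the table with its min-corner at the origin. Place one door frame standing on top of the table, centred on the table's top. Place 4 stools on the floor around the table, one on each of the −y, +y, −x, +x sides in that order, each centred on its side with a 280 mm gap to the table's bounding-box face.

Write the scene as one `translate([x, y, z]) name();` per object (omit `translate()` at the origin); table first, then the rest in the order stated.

table();
translate([1, 427, 724]) door_frame();
translate([312, -612, 0]) stool();
translate([312, 1246, 0]) stool();
translate([-605, 317, 0]) stool();
translate([1229, 317, 0]) stool();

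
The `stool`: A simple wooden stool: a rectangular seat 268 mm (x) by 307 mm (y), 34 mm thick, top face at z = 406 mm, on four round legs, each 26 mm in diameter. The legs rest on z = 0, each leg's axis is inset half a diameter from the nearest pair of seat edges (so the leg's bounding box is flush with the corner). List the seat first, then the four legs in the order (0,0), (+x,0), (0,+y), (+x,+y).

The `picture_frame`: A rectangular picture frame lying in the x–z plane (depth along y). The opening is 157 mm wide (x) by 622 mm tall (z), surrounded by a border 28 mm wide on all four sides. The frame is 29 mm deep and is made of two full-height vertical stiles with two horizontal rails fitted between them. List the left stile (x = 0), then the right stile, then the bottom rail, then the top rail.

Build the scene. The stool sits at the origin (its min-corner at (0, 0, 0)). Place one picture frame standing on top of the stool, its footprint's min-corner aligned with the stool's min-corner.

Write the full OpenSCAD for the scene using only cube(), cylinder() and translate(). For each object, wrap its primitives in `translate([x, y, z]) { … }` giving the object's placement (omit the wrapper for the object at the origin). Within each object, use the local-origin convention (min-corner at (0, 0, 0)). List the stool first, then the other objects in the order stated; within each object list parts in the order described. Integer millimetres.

translate([0, 0, 372]) cube([268, 307, 34]);
translate([13, 13, 0]) cylinder(h = 372, r = 13);
translate([255, 13, 0]) cylinder(h = 372, r = 13);
translate([13, 294, 0]) cylinder(h = 372, r = 13);
translate([255, 294, 0]) cylinder(h = 372, r = 13);
translate([0, 0, 406]) {
  cube([28, 29, 678]);
  translate([185, 0, 0]) cube([28, 29, 678]);
  translate([28, 0, 0]) cube([157, 29, 28]);
  translate([28, 0, 650]) cube([157, 29, 28]);
}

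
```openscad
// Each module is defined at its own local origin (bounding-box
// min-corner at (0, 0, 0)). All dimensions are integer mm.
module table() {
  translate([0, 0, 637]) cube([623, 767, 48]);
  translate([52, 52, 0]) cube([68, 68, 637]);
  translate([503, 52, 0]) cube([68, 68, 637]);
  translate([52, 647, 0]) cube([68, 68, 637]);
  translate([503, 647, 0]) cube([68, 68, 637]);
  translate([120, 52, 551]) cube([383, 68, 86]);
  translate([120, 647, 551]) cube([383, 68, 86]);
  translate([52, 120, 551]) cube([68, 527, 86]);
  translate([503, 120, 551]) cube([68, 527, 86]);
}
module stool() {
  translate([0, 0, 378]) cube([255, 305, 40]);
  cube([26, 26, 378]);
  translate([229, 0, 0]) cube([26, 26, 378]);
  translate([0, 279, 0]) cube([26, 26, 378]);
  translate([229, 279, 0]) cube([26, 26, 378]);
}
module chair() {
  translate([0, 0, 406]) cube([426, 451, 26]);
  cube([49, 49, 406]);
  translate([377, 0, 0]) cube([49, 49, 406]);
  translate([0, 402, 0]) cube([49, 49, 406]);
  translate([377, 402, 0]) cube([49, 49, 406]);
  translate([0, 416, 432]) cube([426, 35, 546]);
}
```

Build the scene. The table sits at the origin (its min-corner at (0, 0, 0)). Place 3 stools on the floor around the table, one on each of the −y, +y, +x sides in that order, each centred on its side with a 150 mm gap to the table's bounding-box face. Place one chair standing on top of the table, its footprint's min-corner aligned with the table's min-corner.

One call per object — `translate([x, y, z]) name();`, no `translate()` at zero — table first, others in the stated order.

table();
translate([184, -455, 0]) stool();
translate([184, 917, 0]) stool();
translate([773, 231, 0]) stool();
translate([0, 0, 685]) chair();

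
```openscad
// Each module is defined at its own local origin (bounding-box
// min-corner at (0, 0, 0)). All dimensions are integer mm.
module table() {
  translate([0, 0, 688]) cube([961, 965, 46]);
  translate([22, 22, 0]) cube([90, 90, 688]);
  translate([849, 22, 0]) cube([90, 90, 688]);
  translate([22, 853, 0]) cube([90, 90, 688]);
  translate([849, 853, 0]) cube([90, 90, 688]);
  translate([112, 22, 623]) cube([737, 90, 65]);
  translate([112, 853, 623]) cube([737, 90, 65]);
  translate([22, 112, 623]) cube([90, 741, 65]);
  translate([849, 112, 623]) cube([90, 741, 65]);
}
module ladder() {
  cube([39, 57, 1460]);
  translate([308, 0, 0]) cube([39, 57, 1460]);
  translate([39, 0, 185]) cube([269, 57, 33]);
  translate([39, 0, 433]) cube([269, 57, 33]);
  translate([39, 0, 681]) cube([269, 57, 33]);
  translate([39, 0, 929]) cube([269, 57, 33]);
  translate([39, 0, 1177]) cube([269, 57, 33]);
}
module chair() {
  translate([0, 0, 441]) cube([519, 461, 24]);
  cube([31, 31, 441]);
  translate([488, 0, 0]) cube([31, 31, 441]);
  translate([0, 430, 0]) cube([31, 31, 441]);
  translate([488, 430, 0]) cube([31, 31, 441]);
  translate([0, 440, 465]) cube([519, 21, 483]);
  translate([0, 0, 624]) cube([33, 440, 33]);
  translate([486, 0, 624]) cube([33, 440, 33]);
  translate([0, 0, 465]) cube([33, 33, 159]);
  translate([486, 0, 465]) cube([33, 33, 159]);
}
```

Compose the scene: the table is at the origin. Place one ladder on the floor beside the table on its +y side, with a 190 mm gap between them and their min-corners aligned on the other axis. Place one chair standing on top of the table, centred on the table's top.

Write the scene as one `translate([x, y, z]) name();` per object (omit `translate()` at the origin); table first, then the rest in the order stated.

table();
translate([0, 1155, 0]) ladder();
translate([221, 252, 734]) chair();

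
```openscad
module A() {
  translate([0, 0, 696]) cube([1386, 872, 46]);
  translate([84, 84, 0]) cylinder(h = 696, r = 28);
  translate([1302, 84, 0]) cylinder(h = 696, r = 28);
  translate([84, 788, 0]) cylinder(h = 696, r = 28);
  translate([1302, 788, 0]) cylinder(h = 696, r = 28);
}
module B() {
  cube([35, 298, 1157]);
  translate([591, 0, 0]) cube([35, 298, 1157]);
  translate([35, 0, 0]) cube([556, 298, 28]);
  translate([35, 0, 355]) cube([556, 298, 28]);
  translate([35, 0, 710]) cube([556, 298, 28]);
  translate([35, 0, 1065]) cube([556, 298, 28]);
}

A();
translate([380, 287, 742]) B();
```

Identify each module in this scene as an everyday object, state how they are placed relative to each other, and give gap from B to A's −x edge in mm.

A is a table. B is a bookshelf. The bookshelf is on top of the table, centred. The gap from the bookshelf to the table's −x edge is 380 mm.

The bookshelf's min-x is at 380; the table's min-x is 0; gap = 380 mm.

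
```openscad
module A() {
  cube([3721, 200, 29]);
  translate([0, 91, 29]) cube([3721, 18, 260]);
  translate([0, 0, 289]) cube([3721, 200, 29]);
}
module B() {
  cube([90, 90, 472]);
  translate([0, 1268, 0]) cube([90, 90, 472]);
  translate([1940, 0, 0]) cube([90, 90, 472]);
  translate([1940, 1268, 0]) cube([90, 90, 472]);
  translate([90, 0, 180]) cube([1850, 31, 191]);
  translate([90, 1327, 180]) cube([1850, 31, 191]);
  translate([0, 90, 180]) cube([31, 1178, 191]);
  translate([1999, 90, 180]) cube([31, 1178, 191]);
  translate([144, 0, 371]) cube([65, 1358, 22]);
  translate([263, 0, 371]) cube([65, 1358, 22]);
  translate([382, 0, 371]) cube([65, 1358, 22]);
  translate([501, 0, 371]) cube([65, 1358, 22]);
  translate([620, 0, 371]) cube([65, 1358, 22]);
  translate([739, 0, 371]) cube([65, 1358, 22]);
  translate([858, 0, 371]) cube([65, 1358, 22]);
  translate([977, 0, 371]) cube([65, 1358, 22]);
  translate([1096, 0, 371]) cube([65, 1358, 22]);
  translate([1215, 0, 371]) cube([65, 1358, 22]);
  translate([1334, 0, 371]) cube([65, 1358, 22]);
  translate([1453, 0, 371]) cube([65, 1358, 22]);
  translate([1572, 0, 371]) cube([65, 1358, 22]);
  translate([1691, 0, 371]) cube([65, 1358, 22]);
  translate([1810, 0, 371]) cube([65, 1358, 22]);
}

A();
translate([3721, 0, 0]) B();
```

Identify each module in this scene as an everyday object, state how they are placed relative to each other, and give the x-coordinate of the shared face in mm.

A is an I-beam. B is a bed frame. The bed frame is against the I-beam's +x side, with their −y faces flush. The x-coordinate of the shared face is 3721 mm.

The I-beam's +x face and the bed frame's −x face are both at x = 3721 mm.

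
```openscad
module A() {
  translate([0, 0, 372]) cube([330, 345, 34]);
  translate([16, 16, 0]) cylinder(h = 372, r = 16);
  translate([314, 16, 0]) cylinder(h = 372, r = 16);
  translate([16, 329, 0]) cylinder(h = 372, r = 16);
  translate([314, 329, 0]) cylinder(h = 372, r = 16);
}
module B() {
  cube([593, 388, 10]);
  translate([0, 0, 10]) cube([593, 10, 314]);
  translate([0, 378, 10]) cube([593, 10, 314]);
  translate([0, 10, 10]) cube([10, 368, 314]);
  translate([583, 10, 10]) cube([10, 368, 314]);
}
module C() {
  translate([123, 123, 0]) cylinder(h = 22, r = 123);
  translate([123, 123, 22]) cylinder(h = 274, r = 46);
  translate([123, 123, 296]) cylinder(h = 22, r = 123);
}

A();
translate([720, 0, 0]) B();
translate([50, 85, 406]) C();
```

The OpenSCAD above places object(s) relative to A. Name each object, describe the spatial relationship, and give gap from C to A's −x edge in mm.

A is a stool. B is an open box. C is a spool. The open box is on the floor beside the stool on its +x side. The spool is on top of the stool. The gap from the spool to the stool's −x edge is 50 mm.

The spool's min-x is at 50; the stool's min-x is 0; gap = 50 mm.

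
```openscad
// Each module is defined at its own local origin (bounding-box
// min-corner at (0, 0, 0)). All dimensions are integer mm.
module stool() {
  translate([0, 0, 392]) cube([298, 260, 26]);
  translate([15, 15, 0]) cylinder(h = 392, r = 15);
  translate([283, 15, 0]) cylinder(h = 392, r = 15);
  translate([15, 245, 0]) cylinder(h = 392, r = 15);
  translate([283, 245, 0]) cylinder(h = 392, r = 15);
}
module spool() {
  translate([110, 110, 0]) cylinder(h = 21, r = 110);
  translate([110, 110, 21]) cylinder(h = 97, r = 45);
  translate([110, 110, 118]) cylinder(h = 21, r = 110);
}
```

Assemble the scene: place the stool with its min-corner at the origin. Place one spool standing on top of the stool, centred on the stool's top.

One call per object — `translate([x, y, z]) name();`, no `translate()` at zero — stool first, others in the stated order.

stool();
translate([39, 20, 418]) spool();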